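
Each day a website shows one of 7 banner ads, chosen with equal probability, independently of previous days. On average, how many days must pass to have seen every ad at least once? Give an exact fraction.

363/20

After i distinct types are collected, each trial gives a new one with probability (7−i)/7, so the expected wait for the next new type is 7/(7−i).
E = 7/7 + 7/6 + 7/5 + 7/4 + 7/3 + 7/2 + 7/1 = 363/20.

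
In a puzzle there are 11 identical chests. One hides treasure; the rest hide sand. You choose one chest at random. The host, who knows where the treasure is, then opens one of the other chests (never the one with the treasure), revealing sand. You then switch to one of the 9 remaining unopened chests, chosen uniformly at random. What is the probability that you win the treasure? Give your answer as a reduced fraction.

Your original chest holds the treasure with probability 1/11, so the other 10 collectively hold it with probability 10/11.
The host can always find an empty chest to open, so this doesn't change that 10/11; it is now spread over the 9 remaining unopened chests.
P(win by switching) = (10/11) · (1/9) = 10/99.

10/99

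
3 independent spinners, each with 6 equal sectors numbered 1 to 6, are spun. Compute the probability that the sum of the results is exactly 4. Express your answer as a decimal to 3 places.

0.014

There are 6^3 = 216 equally likely outcomes.
The number of ordered 3-tuples from {1,…,6} summing to 4 is 3.
P(sum = 4) = 3/216 = 1/72 ≈ 0.014.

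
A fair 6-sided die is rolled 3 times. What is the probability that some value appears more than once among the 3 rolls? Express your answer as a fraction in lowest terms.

P(all 3 different) = 6/6 · 5/6 · ··· · 4/6 = 5/9.
P(at least two equal) = 1 − 5/9 = 4/9.

4/9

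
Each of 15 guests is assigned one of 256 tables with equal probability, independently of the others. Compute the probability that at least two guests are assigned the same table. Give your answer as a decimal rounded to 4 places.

It's easier to compute the probability that all 15 are distinct.
P(all distinct) = 256/256 · 255/256 · ··· · 242/256 ≈ 0.6583.
So the probability of at least one match is 1 − 0.6583 = 0.3417.

0.3417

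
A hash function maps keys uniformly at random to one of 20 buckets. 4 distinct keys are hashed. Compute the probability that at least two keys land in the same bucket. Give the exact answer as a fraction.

1093/4000

It's easier to compute the probability that all 4 are distinct.
P(all distinct) = 20/20 · 19/20 · ··· · 17/20 = 2907/4000.
So the probability of at least one match is 1 − 2907/4000 = 1093/4000.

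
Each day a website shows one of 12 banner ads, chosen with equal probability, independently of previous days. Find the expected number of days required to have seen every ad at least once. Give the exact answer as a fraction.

86021/2310

After i distinct types are collected, each trial gives a new one with probability (12−i)/12, so the expected wait for the next new type is 12/(12−i).
E = 12/12 + 12/11 + 12/10 + 12/9 + 12/8 + 12/7 + 12/6 + 12/5 + 12/4 + 12/3 + 12/2 + 12/1 = 86021/2310.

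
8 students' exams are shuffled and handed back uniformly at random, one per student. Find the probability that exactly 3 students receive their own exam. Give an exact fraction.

11/180

Choose which 3 of the 8 are fixed: C(8,3) = 56 ways.
The remaining 5 must have no fixed point: D(5) = 44.
P = 56·44/40320 = 11/180.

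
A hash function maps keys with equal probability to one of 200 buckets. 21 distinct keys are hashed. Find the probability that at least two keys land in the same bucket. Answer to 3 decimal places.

0.663

It's easier to compute the probability that all 21 are distinct.
P(all distinct) = 200/200 · 199/200 · ··· · 180/200 ≈ 0.337.
So the probability of at least one match is 1 − 0.337 = 0.663.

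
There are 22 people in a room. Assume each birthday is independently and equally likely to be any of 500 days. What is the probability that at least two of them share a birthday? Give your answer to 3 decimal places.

It's easier to compute the probability that all 22 are distinct.
P(all distinct) = 500/500 · 499/500 · ··· · 479/500 ≈ 0.626.
So the probability of at least one match is 1 − 0.626 = 0.374.

0.374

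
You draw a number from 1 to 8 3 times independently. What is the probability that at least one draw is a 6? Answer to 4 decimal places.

0.3301

P(no draw is a 6) = (7/8)^3 ≈ 0.6699.
P(at least one) = 1 − 0.6699 = 0.3301.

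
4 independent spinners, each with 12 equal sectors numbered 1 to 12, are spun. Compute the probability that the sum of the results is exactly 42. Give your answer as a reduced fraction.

7/1728

There are 12^4 = 20736 equally likely outcomes.
The number of ordered 4-tuples from {1,…,12} summing to 42 is 84.
P(sum = 42) = 84/20736 = 7/1728.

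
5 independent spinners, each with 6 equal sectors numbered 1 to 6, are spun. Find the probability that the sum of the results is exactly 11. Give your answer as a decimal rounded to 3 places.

0.026

There are 6^5 = 7776 equally likely outcomes.
The number of ordered 5-tuples from {1,…,6} summing to 11 is 205.
P(sum = 11) = 205/7776 ≈ 0.026.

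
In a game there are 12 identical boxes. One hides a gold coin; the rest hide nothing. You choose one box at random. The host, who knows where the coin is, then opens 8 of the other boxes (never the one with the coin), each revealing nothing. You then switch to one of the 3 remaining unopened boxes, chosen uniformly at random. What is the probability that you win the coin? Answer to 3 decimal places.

Your original box holds the coin with probability 1/12, so the other 11 collectively hold it with probability 11/12.
The host can always find 8 empty boxes to open, so the reveals don't change that 11/12; it is now spread over the 3 remaining unopened boxes.
P(win by switching) = (11/12) · (1/3) = 11/36 ≈ 0.306.

0.306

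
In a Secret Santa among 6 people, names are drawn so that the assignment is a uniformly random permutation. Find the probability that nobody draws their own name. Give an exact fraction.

This is the derangement probability: permutations of 6 with no fixed point.
D(6) = 6! · (1 − 1/1! + 1/2! − ··· + (−1)^6/6!) = 265.
P = 265/720 = 53/144.

53/144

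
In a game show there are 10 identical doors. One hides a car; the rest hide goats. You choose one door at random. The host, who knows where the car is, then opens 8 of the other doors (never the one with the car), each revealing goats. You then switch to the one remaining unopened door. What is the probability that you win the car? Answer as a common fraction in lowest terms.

9/10

Your original door holds the car with probability 1/10, so the other 9 collectively hold it with probability 9/10.
The host can always find 8 empty doors to open, so the reveals don't change that 9/10; it is now spread over the 1 remaining unopened door.
P(win by switching) = (9/10) · (1/1) = 9/10.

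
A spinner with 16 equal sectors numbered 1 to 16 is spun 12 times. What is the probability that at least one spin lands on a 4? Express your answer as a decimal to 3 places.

0.539

P(no spin lands on a 4) = (15/16)^12 ≈ 0.461.
P(at least one) = 1 − 0.461 = 0.539.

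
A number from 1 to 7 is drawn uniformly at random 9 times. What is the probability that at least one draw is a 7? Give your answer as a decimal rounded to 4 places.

P(no draw is a 7) = (6/7)^9 ≈ 0.2497.
P(at least one) = 1 − 0.2497 = 0.7503.

0.7503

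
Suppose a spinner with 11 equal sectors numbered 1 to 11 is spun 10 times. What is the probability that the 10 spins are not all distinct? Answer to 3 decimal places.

0.998

P(all 10 different) = 11/11 · 10/11 · ··· · 2/11 ≈ 0.002.
P(at least two equal) = 1 − 0.002 = 0.998.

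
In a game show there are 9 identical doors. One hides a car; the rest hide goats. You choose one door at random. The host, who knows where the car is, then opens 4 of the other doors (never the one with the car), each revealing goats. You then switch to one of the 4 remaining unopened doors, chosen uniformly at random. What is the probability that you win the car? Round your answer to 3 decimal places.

Your original door holds the car with probability 1/9, so the other 8 collectively hold it with probability 8/9.
The host can always find 4 empty doors to open, so the reveals don't change that 8/9; it is now spread over the 4 remaining unopened doors.
P(win by switching) = (8/9) · (1/4) = 2/9 ≈ 0.222.

0.222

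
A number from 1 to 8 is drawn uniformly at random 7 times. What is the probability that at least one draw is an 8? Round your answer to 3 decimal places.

0.607

P(no draw is an 8) = (7/8)^7 ≈ 0.393.
P(at least one) = 1 − 0.393 = 0.607.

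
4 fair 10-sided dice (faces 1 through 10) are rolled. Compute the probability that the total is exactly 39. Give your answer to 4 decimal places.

0.0004

There are 10^4 = 10000 equally likely outcomes.
The number of ordered 4-tuples from {1,…,10} summing to 39 is 4.
P(sum = 39) = 4/10000 = 1/2500 ≈ 0.0004.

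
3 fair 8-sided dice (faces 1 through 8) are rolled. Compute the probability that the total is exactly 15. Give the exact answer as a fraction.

There are 8^3 = 512 equally likely outcomes.
The number of ordered 3-tuples from {1,…,8} summing to 15 is 46.
P(sum = 15) = 46/512 = 23/256.

23/256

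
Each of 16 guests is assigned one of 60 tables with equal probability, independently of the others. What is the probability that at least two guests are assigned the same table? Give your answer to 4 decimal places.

0.8890

It's easier to compute the probability that all 16 are distinct.
P(all distinct) = 60/60 · 59/60 · ··· · 45/60 ≈ 0.1110.
So the probability of at least one match is 1 − 0.1110 = 0.8890.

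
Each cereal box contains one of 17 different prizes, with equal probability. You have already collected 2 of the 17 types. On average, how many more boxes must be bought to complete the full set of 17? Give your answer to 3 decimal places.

Starting from 2 distinct types, each trial gives a new one with probability (17−i)/17 when i types are held, so the wait for the next new type is 17/(17−i).
E = 17/15 + 17/14 + 17/13 + 17/12 + 17/11 + 17/10 + 17/9 + 17/8 + 17/7 + 17/6 + 17/5 + 17/4 + 17/3 + 17/2 + 17/1 = 20327869/360360 ≈ 56.410.

56.410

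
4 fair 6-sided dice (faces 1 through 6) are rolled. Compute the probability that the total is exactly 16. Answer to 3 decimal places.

There are 6^4 = 1296 equally likely outcomes.
The number of ordered 4-tuples from {1,…,6} summing to 16 is 125.
P(sum = 16) = 125/1296 ≈ 0.096.

0.096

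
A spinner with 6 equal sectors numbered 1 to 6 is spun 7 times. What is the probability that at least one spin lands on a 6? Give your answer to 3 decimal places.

0.721

P(no spin lands on a 6) = (5/6)^7 ≈ 0.279.
P(at least one) = 1 − 0.279 = 0.721.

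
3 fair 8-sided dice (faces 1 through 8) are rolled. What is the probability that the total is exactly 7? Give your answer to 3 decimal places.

There are 8^3 = 512 equally likely outcomes.
The number of ordered 3-tuples from {1,…,8} summing to 7 is 15.
P(sum = 7) = 15/512 ≈ 0.029.

0.029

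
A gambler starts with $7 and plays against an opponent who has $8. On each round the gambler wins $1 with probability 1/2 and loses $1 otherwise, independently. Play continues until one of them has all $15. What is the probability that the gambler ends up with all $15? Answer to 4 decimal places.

0.4667

With a fair step, P(i) = ½P(i−1) + ½P(i+1) with P(0)=0, P(15)=1 has the linear solution P(i) = i/15.
P(7) = 7/15 ≈ 0.4667.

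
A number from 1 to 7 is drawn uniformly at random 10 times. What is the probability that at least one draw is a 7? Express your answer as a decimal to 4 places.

0.7859

P(no draw is a 7) = (6/7)^10 ≈ 0.2141.
P(at least one) = 1 − 0.2141 = 0.7859.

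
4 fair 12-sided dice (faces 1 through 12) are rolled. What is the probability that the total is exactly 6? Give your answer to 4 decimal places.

0.0005

There are 12^4 = 20736 equally likely outcomes.
The number of ordered 4-tuples from {1,…,12} summing to 6 is 10.
P(sum = 6) = 10/20736 = 5/10368 ≈ 0.0005.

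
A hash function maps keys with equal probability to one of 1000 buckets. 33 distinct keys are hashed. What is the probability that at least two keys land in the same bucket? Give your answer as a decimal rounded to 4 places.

It's easier to compute the probability that all 33 are distinct.
P(all distinct) = 1000/1000 · 999/1000 · ··· · 968/1000 ≈ 0.5864.
So the probability of at least one match is 1 − 0.5864 = 0.4136.

0.4136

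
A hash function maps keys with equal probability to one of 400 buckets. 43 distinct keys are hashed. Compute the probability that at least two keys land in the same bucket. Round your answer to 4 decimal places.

0.9039

It's easier to compute the probability that all 43 are distinct.
P(all distinct) = 400/400 · 399/400 · ··· · 358/400 ≈ 0.0961.
So the probability of at least one match is 1 − 0.0961 = 0.9039.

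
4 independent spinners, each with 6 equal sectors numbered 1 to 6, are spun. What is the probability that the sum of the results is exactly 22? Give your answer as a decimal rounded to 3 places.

There are 6^4 = 1296 equally likely outcomes.
The number of ordered 4-tuples from {1,…,6} summing to 22 is 10.
P(sum = 22) = 10/1296 = 5/648 ≈ 0.008.

0.008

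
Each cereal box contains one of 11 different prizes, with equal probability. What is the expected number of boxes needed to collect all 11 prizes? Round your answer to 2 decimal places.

After i distinct types are collected, each trial gives a new one with probability (11−i)/11, so the expected wait for the next new type is 11/(11−i).
E = 11/11 + 11/10 + 11/9 + 11/8 + 11/7 + 11/6 + 11/5 + 11/4 + 11/3 + 11/2 + 11/1 = 83711/2520 ≈ 33.22.

33.22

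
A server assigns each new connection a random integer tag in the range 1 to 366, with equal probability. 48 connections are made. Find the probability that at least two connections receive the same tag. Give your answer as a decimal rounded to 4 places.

0.9602

It's easier to compute the probability that all 48 are distinct.
P(all distinct) = 366/366 · 365/366 · ··· · 319/366 ≈ 0.0398.
So the probability of at least one match is 1 − 0.0398 = 0.9602.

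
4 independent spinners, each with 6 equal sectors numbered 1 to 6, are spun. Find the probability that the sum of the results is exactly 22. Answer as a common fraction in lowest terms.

5/648

There are 6^4 = 1296 equally likely outcomes.
The number of ordered 4-tuples from {1,…,6} summing to 22 is 10.
P(sum = 22) = 10/1296 = 5/648.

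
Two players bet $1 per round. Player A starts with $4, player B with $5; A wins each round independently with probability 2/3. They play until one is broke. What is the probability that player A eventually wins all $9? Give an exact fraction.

480/511

Let r = q/p = (1/3)/(2/3) = 1/2. The recurrence P(i) = p·P(i+1) + q·P(i−1) with P(0)=0, P(9)=1 gives P(i) = (1 − r^i)/(1 − r^9).
P(4) = (1 − (1/2)^4) / (1 − (1/2)^9) = 480/511.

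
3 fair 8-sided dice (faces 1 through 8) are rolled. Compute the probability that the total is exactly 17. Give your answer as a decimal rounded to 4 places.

There are 8^3 = 512 equally likely outcomes.
The number of ordered 3-tuples from {1,…,8} summing to 17 is 36.
P(sum = 17) = 36/512 = 9/128 ≈ 0.0703.

0.0703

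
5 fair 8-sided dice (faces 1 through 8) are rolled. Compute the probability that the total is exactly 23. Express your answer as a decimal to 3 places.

There are 8^5 = 32768 equally likely outcomes.
The number of ordered 5-tuples from {1,…,8} summing to 23 is 2460.
P(sum = 23) = 2460/32768 = 615/8192 ≈ 0.075.

0.075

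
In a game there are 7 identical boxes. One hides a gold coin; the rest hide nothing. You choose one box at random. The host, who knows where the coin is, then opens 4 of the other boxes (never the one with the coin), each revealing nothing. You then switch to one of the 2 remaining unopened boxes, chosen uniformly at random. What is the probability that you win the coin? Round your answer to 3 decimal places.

Your original box holds the coin with probability 1/7, so the other 6 collectively hold it with probability 6/7.
The host can always find 4 empty boxes to open, so the reveals don't change that 6/7; it is now spread over the 2 remaining unopened boxes.
P(win by switching) = (6/7) · (1/2) = 3/7 ≈ 0.429.

0.429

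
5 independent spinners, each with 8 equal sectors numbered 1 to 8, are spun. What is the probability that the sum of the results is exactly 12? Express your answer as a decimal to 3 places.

There are 8^5 = 32768 equally likely outcomes.
The number of ordered 5-tuples from {1,…,8} summing to 12 is 330.
P(sum = 12) = 330/32768 = 165/16384 ≈ 0.010.

0.010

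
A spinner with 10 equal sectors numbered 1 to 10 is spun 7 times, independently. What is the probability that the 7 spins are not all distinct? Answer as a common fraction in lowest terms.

P(all 7 different) = 10/10 · 9/10 · ··· · 4/10 = 189/3125.
P(at least two equal) = 1 − 189/3125 = 2936/3125.

2936/3125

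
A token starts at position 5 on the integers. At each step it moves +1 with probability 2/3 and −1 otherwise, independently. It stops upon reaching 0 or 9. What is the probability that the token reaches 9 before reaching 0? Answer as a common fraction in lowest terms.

496/511

Let r = q/p = (1/3)/(2/3) = 1/2. The recurrence P(i) = p·P(i+1) + q·P(i−1) with P(0)=0, P(9)=1 gives P(i) = (1 − r^i)/(1 − r^9).
P(5) = (1 − (1/2)^5) / (1 − (1/2)^9) = 496/511.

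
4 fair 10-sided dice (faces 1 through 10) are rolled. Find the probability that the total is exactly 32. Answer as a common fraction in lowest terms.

There are 10^4 = 10000 equally likely outcomes.
The number of ordered 4-tuples from {1,…,10} summing to 32 is 165.
P(sum = 32) = 165/10000 = 33/2000.

33/2000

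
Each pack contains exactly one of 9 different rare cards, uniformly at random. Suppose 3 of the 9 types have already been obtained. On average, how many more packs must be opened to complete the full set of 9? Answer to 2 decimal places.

Starting from 3 distinct types, each trial gives a new one with probability (9−i)/9 when i types are held, so the wait for the next new type is 9/(9−i).
E = 9/6 + 9/5 + 9/4 + 9/3 + 9/2 + 9/1 = 441/20 ≈ 22.05.

22.05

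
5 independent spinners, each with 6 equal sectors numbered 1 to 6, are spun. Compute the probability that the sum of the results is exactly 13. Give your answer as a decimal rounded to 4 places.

0.0540

There are 6^5 = 7776 equally likely outcomes.
The number of ordered 5-tuples from {1,…,6} summing to 13 is 420.
P(sum = 13) = 420/7776 = 35/648 ≈ 0.0540.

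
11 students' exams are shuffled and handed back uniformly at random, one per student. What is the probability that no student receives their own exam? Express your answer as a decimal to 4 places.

This is the derangement probability: permutations of 11 with no fixed point.
D(11) = 11! · (1 − 1/1! + 1/2! − ··· + (−1)^11/11!) = 14684570.
P = 14684570/39916800 = 1468457/3991680 ≈ 0.3679.

0.3679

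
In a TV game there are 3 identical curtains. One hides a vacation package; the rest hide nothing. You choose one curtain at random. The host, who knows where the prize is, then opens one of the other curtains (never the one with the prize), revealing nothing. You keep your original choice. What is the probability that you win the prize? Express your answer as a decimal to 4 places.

0.3333

The host can always open an empty curtain regardless of your choice, so this gives no information about your original curtain.
P(win by staying) = 1/3 ≈ 0.3333.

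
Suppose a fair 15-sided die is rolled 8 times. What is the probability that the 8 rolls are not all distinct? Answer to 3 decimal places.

0.899

P(all 8 different) = 15/15 · 14/15 · ··· · 8/15 ≈ 0.101.
P(at least two equal) = 1 − 0.101 = 0.899.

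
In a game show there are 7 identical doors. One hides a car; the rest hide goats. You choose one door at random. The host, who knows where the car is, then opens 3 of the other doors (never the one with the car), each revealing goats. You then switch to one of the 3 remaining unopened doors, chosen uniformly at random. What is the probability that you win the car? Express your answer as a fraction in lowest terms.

Your original door holds the car with probability 1/7, so the other 6 collectively hold it with probability 6/7.
The host can always find 3 empty doors to open, so the reveals don't change that 6/7; it is now spread over the 3 remaining unopened doors.
P(win by switching) = (6/7) · (1/3) = 2/7.

2/7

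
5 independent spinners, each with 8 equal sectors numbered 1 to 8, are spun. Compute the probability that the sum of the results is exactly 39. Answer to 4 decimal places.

0.0002

There are 8^5 = 32768 equally likely outcomes.
The number of ordered 5-tuples from {1,…,8} summing to 39 is 5.
P(sum = 39) = 5/32768 ≈ 0.0002.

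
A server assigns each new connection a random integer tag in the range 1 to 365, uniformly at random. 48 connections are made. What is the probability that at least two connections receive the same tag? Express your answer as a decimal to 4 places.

0.9606

It's easier to compute the probability that all 48 are distinct.
P(all distinct) = 365/365 · 364/365 · ··· · 318/365 ≈ 0.0394.
So the probability of at least one match is 1 − 0.0394 = 0.9606.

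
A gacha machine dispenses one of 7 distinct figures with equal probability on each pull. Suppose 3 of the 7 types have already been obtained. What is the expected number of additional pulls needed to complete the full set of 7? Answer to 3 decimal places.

Starting from 3 distinct types, each trial gives a new one with probability (7−i)/7 when i types are held, so the wait for the next new type is 7/(7−i).
E = 7/4 + 7/3 + 7/2 + 7/1 = 175/12 ≈ 14.583.

14.583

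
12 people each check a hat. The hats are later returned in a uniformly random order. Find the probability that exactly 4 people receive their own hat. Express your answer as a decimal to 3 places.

0.015

Choose which 4 of the 12 are fixed: C(12,4) = 495 ways.
The remaining 8 must have no fixed point: D(8) = 14833.
P = 495·14833/479001600 = 2119/138240 ≈ 0.015.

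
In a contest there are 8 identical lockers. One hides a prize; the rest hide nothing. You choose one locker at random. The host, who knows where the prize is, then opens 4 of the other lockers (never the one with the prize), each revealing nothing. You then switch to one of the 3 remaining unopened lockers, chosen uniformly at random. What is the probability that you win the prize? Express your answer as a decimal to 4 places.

0.2917

Your original locker holds the prize with probability 1/8, so the other 7 collectively hold it with probability 7/8.
The host can always find 4 empty lockers to open, so the reveals don't change that 7/8; it is now spread over the 3 remaining unopened lockers.
P(win by switching) = (7/8) · (1/3) = 7/24 ≈ 0.2917.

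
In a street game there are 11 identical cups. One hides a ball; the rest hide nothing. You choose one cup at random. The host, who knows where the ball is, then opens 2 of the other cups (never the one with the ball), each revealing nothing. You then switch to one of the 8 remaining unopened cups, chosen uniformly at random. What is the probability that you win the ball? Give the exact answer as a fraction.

5/44

Your original cup holds the ball with probability 1/11, so the other 10 collectively hold it with probability 10/11.
The host can always find 2 empty cups to open, so the reveals don't change that 10/11; it is now spread over the 8 remaining unopened cups.
P(win by switching) = (10/11) · (1/8) = 5/44.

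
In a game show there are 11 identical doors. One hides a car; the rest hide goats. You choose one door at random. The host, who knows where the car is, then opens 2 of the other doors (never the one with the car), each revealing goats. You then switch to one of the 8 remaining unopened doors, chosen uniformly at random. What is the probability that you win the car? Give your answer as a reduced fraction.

Your original door holds the car with probability 1/11, so the other 10 collectively hold it with probability 10/11.
The host can always find 2 empty doors to open, so the reveals don't change that 10/11; it is now spread over the 8 remaining unopened doors.
P(win by switching) = (10/11) · (1/8) = 5/44.

5/44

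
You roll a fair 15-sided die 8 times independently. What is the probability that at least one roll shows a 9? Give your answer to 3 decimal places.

P(no roll shows a 9) = (14/15)^8 ≈ 0.576.
P(at least one) = 1 − 0.576 = 0.424.

0.424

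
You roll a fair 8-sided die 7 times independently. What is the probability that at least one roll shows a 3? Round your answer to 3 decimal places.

P(no roll shows a 3) = (7/8)^7 ≈ 0.393.
P(at least one) = 1 − 0.393 = 0.607.

0.607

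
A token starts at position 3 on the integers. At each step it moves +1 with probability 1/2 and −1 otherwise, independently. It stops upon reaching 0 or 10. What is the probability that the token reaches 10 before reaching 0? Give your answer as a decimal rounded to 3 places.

With a fair step, P(i) = ½P(i−1) + ½P(i+1) with P(0)=0, P(10)=1 has the linear solution P(i) = i/10.
P(3) = 3/10 ≈ 0.300.

0.300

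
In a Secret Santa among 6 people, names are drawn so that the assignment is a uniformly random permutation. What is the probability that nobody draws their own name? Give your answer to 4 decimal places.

This is the derangement probability: permutations of 6 with no fixed point.
D(6) = 6! · (1 − 1/1! + 1/2! − ··· + (−1)^6/6!) = 265.
P = 265/720 = 53/144 ≈ 0.3681.

0.3681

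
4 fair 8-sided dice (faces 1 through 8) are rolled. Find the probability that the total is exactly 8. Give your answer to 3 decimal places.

There are 8^4 = 4096 equally likely outcomes.
The number of ordered 4-tuples from {1,…,8} summing to 8 is 35.
P(sum = 8) = 35/4096 ≈ 0.009.

0.009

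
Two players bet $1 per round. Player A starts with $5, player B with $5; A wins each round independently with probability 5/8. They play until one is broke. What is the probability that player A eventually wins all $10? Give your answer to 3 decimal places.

0.928

Let r = q/p = (3/8)/(5/8) = 3/5. The recurrence P(i) = p·P(i+1) + q·P(i−1) with P(0)=0, P(10)=1 gives P(i) = (1 − r^i)/(1 − r^10).
P(5) = (1 − (3/5)^5) / (1 − (3/5)^10) = 3125/3368 ≈ 0.928.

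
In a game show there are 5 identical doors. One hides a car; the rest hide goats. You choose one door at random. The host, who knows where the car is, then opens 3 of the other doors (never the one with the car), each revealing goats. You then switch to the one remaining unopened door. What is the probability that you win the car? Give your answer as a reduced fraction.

4/5

Your original door holds the car with probability 1/5, so the other 4 collectively hold it with probability 4/5.
The host can always find 3 empty doors to open, so the reveals don't change that 4/5; it is now spread over the 1 remaining unopened door.
P(win by switching) = (4/5) · (1/1) = 4/5.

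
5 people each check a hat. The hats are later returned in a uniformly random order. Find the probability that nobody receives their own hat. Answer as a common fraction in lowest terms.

This is the derangement probability: permutations of 5 with no fixed point.
D(5) = 5! · (1 − 1/1! + 1/2! − ··· + (−1)^5/5!) = 44.
P = 44/120 = 11/30.

11/30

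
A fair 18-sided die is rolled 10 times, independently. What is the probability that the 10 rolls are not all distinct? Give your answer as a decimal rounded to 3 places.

0.956

P(all 10 different) = 18/18 · 17/18 · ··· · 9/18 ≈ 0.044.
P(at least two equal) = 1 − 0.044 = 0.956.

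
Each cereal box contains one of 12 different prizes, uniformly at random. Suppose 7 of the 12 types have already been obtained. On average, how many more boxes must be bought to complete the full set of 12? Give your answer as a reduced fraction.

137/5

Starting from 7 distinct types, each trial gives a new one with probability (12−i)/12 when i types are held, so the wait for the next new type is 12/(12−i).
E = 12/5 + 12/4 + 12/3 + 12/2 + 12/1 = 137/5.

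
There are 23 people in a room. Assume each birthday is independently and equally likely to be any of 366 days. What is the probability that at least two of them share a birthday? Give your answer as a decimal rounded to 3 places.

0.506

It's easier to compute the probability that all 23 are distinct.
P(all distinct) = 366/366 · 365/366 · ··· · 344/366 ≈ 0.494.
So the probability of at least one match is 1 − 0.494 = 0.506.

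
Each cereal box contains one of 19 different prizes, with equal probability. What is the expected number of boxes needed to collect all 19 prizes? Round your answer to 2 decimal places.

After i distinct types are collected, each trial gives a new one with probability (19−i)/19, so the expected wait for the next new type is 19/(19−i).
E = 19/19 + 19/18 + 19/17 + 19/16 + 19/15 + 19/14 + 19/13 + 19/12 + 19/11 + 19/10 + 19/9 + 19/8 + 19/7 + 19/6 + 19/5 + 19/4 + 19/3 + 19/2 + 19/1 = 275295799/4084080 ≈ 67.41.

67.41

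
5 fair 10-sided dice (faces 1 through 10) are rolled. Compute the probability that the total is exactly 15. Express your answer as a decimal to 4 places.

There are 10^5 = 100000 equally likely outcomes.
The number of ordered 5-tuples from {1,…,10} summing to 15 is 996.
P(sum = 15) = 996/100000 = 249/25000 ≈ 0.0100.

0.0100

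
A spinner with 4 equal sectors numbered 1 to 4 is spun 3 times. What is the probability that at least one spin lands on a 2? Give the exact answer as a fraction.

37/64

P(no spin lands on a 2) = (3/4)^3 = 27/64.
P(at least one) = 1 − 27/64 = 37/64.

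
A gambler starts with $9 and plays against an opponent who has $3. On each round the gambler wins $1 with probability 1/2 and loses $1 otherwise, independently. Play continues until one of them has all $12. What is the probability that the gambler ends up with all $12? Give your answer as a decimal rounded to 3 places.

With a fair step, P(i) = ½P(i−1) + ½P(i+1) with P(0)=0, P(12)=1 has the linear solution P(i) = i/12.
P(9) = 9/12 = 3/4 ≈ 0.750.

0.750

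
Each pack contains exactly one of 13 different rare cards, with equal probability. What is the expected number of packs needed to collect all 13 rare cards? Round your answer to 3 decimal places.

After i distinct types are collected, each trial gives a new one with probability (13−i)/13, so the expected wait for the next new type is 13/(13−i).
E = 13/13 + 13/12 + 13/11 + 13/10 + 13/9 + 13/8 + 13/7 + 13/6 + 13/5 + 13/4 + 13/3 + 13/2 + 13/1 = 1145993/27720 ≈ 41.342.

41.342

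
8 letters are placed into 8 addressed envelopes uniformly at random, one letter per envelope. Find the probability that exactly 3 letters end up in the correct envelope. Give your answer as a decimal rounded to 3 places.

0.061

Choose which 3 of the 8 are fixed: C(8,3) = 56 ways.
The remaining 5 must have no fixed point: D(5) = 44.
P = 56·44/40320 = 11/180 ≈ 0.061.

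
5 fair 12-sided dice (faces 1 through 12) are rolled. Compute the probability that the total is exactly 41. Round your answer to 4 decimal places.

0.0290

There are 12^5 = 248832 equally likely outcomes.
The number of ordered 5-tuples from {1,…,12} summing to 41 is 7205.
P(sum = 41) = 7205/248832 ≈ 0.0290.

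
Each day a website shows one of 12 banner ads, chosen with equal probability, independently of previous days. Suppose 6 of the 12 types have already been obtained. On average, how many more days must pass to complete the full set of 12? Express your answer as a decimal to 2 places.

29.40

Starting from 6 distinct types, each trial gives a new one with probability (12−i)/12 when i types are held, so the wait for the next new type is 12/(12−i).
E = 12/6 + 12/5 + 12/4 + 12/3 + 12/2 + 12/1 = 147/5 ≈ 29.40.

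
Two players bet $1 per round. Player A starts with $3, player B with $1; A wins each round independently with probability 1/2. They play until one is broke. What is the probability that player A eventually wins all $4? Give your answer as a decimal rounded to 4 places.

With a fair step, P(i) = ½P(i−1) + ½P(i+1) with P(0)=0, P(4)=1 has the linear solution P(i) = i/4.
P(3) = 3/4 ≈ 0.7500.

0.7500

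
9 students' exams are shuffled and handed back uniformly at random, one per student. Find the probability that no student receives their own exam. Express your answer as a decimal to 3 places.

This is the derangement probability: permutations of 9 with no fixed point.
D(9) = 9! · (1 − 1/1! + 1/2! − ··· + (−1)^9/9!) = 133496.
P = 133496/362880 = 16687/45360 ≈ 0.368.

0.368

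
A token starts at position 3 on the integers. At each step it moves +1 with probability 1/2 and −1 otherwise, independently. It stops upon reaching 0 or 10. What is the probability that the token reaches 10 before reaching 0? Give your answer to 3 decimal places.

With a fair step, P(i) = ½P(i−1) + ½P(i+1) with P(0)=0, P(10)=1 has the linear solution P(i) = i/10.
P(3) = 3/10 ≈ 0.300.

0.300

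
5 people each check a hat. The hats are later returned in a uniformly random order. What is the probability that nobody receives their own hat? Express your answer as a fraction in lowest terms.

This is the derangement probability: permutations of 5 with no fixed point.
D(5) = 5! · (1 − 1/1! + 1/2! − ··· + (−1)^5/5!) = 44.
P = 44/120 = 11/30.

11/30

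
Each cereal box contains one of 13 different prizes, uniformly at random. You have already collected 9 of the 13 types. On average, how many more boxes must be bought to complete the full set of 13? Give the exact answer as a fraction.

Starting from 9 distinct types, each trial gives a new one with probability (13−i)/13 when i types are held, so the wait for the next new type is 13/(13−i).
E = 13/4 + 13/3 + 13/2 + 13/1 = 325/12.

325/12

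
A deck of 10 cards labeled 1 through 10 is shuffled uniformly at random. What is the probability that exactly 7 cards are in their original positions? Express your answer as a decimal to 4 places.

Choose which 7 of the 10 are fixed: C(10,7) = 120 ways.
The remaining 3 must have no fixed point: D(3) = 2.
P = 120·2/3628800 = 1/15120 ≈ 0.0001.

0.0001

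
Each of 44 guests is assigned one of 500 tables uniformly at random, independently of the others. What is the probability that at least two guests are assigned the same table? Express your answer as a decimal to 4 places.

0.8576

It's easier to compute the probability that all 44 are distinct.
P(all distinct) = 500/500 · 499/500 · ··· · 457/500 ≈ 0.1424.
So the probability of at least one match is 1 − 0.1424 = 0.8576.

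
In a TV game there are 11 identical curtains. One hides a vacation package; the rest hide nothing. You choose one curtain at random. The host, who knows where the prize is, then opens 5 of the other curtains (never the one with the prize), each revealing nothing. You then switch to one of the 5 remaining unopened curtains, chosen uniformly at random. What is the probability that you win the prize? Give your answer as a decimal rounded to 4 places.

Your original curtain holds the prize with probability 1/11, so the other 10 collectively hold it with probability 10/11.
The host can always find 5 empty curtains to open, so the reveals don't change that 10/11; it is now spread over the 5 remaining unopened curtains.
P(win by switching) = (10/11) · (1/5) = 2/11 ≈ 0.1818.

0.1818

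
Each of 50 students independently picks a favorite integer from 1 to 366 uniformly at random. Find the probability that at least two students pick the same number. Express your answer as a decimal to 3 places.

It's easier to compute the probability that all 50 are distinct.
P(all distinct) = 366/366 · 365/366 · ··· · 317/366 ≈ 0.030.
So the probability of at least one match is 1 − 0.030 = 0.970.

0.970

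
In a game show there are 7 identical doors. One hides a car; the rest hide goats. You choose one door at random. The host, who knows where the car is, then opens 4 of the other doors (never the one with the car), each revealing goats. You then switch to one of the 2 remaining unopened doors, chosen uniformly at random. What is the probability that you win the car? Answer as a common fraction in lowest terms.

3/7

Your original door holds the car with probability 1/7, so the other 6 collectively hold it with probability 6/7.
The host can always find 4 empty doors to open, so the reveals don't change that 6/7; it is now spread over the 2 remaining unopened doors.
P(win by switching) = (6/7) · (1/2) = 3/7.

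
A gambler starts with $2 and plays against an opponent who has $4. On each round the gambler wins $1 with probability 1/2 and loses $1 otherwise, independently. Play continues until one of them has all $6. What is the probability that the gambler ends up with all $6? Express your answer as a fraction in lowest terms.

1/3

With a fair step, P(i) = ½P(i−1) + ½P(i+1) with P(0)=0, P(6)=1 has the linear solution P(i) = i/6.
P(2) = 2/6 = 1/3.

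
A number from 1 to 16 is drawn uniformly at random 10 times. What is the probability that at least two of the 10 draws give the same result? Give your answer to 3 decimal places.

P(all 10 different) = 16/16 · 15/16 · ··· · 7/16 ≈ 0.026.
P(at least two equal) = 1 − 0.026 = 0.974.

0.974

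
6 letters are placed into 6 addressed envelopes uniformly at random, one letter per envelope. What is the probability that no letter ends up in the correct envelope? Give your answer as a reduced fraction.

This is the derangement probability: permutations of 6 with no fixed point.
D(6) = 6! · (1 − 1/1! + 1/2! − ··· + (−1)^6/6!) = 265.
P = 265/720 = 53/144.

53/144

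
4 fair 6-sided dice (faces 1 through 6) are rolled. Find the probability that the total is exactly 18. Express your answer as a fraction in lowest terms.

There are 6^4 = 1296 equally likely outcomes.
The number of ordered 4-tuples from {1,…,6} summing to 18 is 80.
P(sum = 18) = 80/1296 = 5/81.

5/81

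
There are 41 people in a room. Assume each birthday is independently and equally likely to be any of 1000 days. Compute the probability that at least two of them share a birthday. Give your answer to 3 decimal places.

0.565

It's easier to compute the probability that all 41 are distinct.
P(all distinct) = 1000/1000 · 999/1000 · ··· · 960/1000 ≈ 0.435.
So the probability of at least one match is 1 − 0.435 = 0.565.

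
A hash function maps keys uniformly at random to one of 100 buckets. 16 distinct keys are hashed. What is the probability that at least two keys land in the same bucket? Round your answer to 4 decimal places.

It's easier to compute the probability that all 16 are distinct.
P(all distinct) = 100/100 · 99/100 · ··· · 85/100 ≈ 0.2816.
So the probability of at least one match is 1 − 0.2816 = 0.7184.

0.7184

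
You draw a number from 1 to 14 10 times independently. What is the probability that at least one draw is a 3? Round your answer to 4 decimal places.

P(no draw is a 3) = (13/14)^10 ≈ 0.4766.
P(at least one) = 1 − 0.4766 = 0.5234.

0.5234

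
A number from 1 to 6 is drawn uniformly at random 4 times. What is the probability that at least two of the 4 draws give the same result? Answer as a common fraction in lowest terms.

13/18

P(all 4 different) = 6/6 · 5/6 · ··· · 3/6 = 5/18.
P(at least two equal) = 1 − 5/18 = 13/18.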